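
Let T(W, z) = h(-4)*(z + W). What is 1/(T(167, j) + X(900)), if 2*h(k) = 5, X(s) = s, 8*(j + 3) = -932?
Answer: 4/4075 ≈ 0.00098160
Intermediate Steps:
j = -239/2 (j = -3 + (⅛)*(-932) = -3 - 233/2 = -239/2 ≈ -119.50)
h(k) = 5/2 (h(k) = (½)*5 = 5/2)
T(W, z) = 5*W/2 + 5*z/2 (T(W, z) = 5*(z + W)/2 = 5*(W + z)/2 = 5*W/2 + 5*z/2)
1/(T(167, j) + X(900)) = 1/(((5/2)*167 + (5/2)*(-239/2)) + 900) = 1/((835/2 - 1195/4) + 900) = 1/(475/4 + 900) = 1/(4075/4) = 4/4075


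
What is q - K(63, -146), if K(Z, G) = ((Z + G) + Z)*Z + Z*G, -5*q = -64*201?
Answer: 65154/5 ≈ 13031.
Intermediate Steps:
q = 12864/5 (q = -(-64)*201/5 = -1/5*(-12864) = 12864/5 ≈ 2572.8)
K(Z, G) = G*Z + Z*(G + 2*Z) (K(Z, G) = ((G + Z) + Z)*Z + G*Z = (G + 2*Z)*Z + G*Z = Z*(G + 2*Z) + G*Z = G*Z + Z*(G + 2*Z))
q - K(63, -146) = 12864/5 - 2*63*(-146 + 63) = 12864/5 - 2*63*(-83) = 12864/5 - 1*(-10458) = 12864/5 + 10458 = 65154/5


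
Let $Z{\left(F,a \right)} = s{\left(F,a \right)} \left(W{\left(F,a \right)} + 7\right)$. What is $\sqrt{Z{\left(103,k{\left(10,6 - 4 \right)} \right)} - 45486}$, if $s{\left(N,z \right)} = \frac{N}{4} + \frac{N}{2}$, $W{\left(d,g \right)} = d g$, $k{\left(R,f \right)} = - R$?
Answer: $\frac{3 i \sqrt{55339}}{2} \approx 352.86 i$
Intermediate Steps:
$s{\left(N,z \right)} = \frac{3 N}{4}$ ($s{\left(N,z \right)} = N \frac{1}{4} + N \frac{1}{2} = \frac{N}{4} + \frac{N}{2} = \frac{3 N}{4}$)
$Z{\left(F,a \right)} = \frac{3 F \left(7 + F a\right)}{4}$ ($Z{\left(F,a \right)} = \frac{3 F}{4} \left(F a + 7\right) = \frac{3 F}{4} \left(7 + F a\right) = \frac{3 F \left(7 + F a\right)}{4}$)
$\sqrt{Z{\left(103,k{\left(10,6 - 4 \right)} \right)} - 45486} = \sqrt{\frac{3}{4} \cdot 103 \left(7 + 103 \left(\left(-1\right) 10\right)\right) - 45486} = \sqrt{\frac{3}{4} \cdot 103 \left(7 + 103 \left(-10\right)\right) - 45486} = \sqrt{\frac{3}{4} \cdot 103 \left(7 - 1030\right) - 45486} = \sqrt{\frac{3}{4} \cdot 103 \left(-1023\right) - 45486} = \sqrt{- \frac{316107}{4} - 45486} = \sqrt{- \frac{498051}{4}} = \frac{3 i \sqrt{55339}}{2}$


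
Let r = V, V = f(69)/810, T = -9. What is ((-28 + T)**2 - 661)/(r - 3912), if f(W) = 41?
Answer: -573480/3168679 ≈ -0.18098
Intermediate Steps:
V = 41/810 ≈ 0.050617
r = 41/810 ≈ 0.050617
((-28 + T)**2 - 661)/(r - 3912) = ((-28 - 9)**2 - 661)/(41/810 - 3912) = ((-37)**2 - 661)/(-3168679/810) = (1369 - 661)*(-810/3168679) = 708*(-810/3168679) = -573480/3168679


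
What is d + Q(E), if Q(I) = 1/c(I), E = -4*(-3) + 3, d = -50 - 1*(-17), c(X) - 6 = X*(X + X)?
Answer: -15047/456 ≈ -32.998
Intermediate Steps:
c(X) = 6 + 2*X**2 (c(X) = 6 + X*(X + X) = 6 + X*(2*X) = 6 + 2*X**2)
d = -33 (d = -50 + 17 = -33)
E = 15 (E = 12 + 3 = 15)
Q(I) = 1/(6 + 2*I**2)
d + Q(E) = -33 + 1/(2*(3 + 15**2)) = -33 + 1/(2*(3 + 225)) = -33 + (1/2)/228 = -33 + (1/2)*(1/228) = -33 + 1/456 = -15047/456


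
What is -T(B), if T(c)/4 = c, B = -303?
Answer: 1212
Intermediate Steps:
T(c) = 4*c
-T(B) = -4*(-303) = -1*(-1212) = 1212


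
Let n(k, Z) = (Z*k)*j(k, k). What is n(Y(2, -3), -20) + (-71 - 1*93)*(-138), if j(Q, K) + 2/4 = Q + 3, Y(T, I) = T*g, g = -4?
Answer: 21752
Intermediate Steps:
Y(T, I) = -4*T (Y(T, I) = T*(-4) = -4*T)
j(Q, K) = 5/2 + Q (j(Q, K) = -1/2 + (Q + 3) = -1/2 + (3 + Q) = 5/2 + Q)
n(k, Z) = Z*k*(5/2 + k) (n(k, Z) = (Z*k)*(5/2 + k) = Z*k*(5/2 + k))
n(Y(2, -3), -20) + (-71 - 1*93)*(-138) = (1/2)*(-20)*(-4*2)*(5 + 2*(-4*2)) + (-71 - 1*93)*(-138) = (1/2)*(-20)*(-8)*(5 + 2*(-8)) + (-71 - 93)*(-138) = (1/2)*(-20)*(-8)*(5 - 16) - 164*(-138) = (1/2)*(-20)*(-8)*(-11) + 22632 = -880 + 22632 = 21752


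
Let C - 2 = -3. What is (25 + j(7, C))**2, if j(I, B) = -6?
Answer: 361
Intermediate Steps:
C = -1 (C = 2 - 3 = -1)
(25 + j(7, C))**2 = (25 - 6)**2 = 19**2 = 361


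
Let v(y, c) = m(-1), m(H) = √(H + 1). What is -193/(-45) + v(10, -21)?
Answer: 193/45 ≈ 4.2889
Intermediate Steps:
m(H) = √(1 + H)
v(y, c) = 0 (v(y, c) = √(1 - 1) = √0 = 0)
-193/(-45) + v(10, -21) = -193/(-45) + 0 = -193*(-1/45) + 0 = 193/45 + 0 = 193/45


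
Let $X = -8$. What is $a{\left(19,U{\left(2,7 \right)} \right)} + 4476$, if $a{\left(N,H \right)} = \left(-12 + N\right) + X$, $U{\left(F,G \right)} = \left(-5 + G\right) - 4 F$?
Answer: $4475$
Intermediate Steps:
$U{\left(F,G \right)} = -5 + G - 4 F$
$a{\left(N,H \right)} = -20 + N$ ($a{\left(N,H \right)} = \left(-12 + N\right) - 8 = -20 + N$)
$a{\left(19,U{\left(2,7 \right)} \right)} + 4476 = \left(-20 + 19\right) + 4476 = -1 + 4476 = 4475$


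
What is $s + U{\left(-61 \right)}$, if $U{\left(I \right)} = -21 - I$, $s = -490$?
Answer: $-450$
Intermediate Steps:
$s + U{\left(-61 \right)} = -490 - -40 = -490 + \left(-21 + 61\right) = -490 + 40 = -450$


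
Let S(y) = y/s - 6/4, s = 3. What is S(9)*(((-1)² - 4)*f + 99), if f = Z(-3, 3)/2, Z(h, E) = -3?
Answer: 621/4 ≈ 155.25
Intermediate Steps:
f = -3/2 ≈ -1.5000
S(y) = -3/2 + y/3 (S(y) = y/3 - 6/4 = y*(⅓) - 6*¼ = y/3 - 3/2 = -3/2 + y/3)
S(9)*(((-1)² - 4)*f + 99) = (-3/2 + (⅓)*9)*(((-1)² - 4)*(-3/2) + 99) = (-3/2 + 3)*((1 - 4)*(-3/2) + 99) = 3*(-3*(-3/2) + 99)/2 = 3*(9/2 + 99)/2 = (3/2)*(207/2) = 621/4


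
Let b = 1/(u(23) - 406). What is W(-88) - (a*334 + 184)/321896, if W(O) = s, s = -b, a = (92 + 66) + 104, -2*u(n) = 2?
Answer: -8842187/32752918 ≈ -0.26997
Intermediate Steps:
u(n) = -1 (u(n) = -1/2*2 = -1)
a = 262 (a = 158 + 104 = 262)
b = -1/407 (b = 1/(-1 - 406) = 1/(-407) = -1/407 ≈ -0.0024570)
s = 1/407 (s = -1*(-1/407) = 1/407 ≈ 0.0024570)
W(O) = 1/407
W(-88) - (a*334 + 184)/321896 = 1/407 - (262*334 + 184)/321896 = 1/407 - (87508 + 184)/321896 = 1/407 - 87692/321896 = 1/407 - 1*21923/80474 = 1/407 - 21923/80474 = -8842187/32752918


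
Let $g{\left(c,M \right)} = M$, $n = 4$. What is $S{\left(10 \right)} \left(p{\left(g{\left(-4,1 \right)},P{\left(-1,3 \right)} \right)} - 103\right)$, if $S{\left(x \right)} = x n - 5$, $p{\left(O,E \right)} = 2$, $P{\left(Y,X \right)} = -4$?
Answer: $-3535$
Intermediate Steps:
$S{\left(x \right)} = -5 + 4 x$ ($S{\left(x \right)} = x 4 - 5 = 4 x - 5 = -5 + 4 x$)
$S{\left(10 \right)} \left(p{\left(g{\left(-4,1 \right)},P{\left(-1,3 \right)} \right)} - 103\right) = \left(-5 + 4 \cdot 10\right) \left(2 - 103\right) = \left(-5 + 40\right) \left(-101\right) = 35 \left(-101\right) = -3535$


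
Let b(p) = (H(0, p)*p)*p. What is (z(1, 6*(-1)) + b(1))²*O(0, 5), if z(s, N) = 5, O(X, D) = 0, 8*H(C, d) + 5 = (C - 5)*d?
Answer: 0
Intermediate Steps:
H(C, d) = -5/8 + d*(-5 + C)/8 (H(C, d) = -5/8 + ((C - 5)*d)/8 = -5/8 + ((-5 + C)*d)/8 = -5/8 + (d*(-5 + C))/8 = -5/8 + d*(-5 + C)/8)
b(p) = p²*(-5/8 - 5*p/8) (b(p) = ((-5/8 - 5*p/8 + (⅛)*0*p)*p)*p = ((-5/8 - 5*p/8 + 0)*p)*p = ((-5/8 - 5*p/8)*p)*p = (p*(-5/8 - 5*p/8))*p = p²*(-5/8 - 5*p/8))
(z(1, 6*(-1)) + b(1))²*O(0, 5) = (5 + (5/8)*1²*(-1 - 1*1))²*0 = (5 + (5/8)*1*(-1 - 1))²*0 = (5 + (5/8)*1*(-2))²*0 = (5 - 5/4)²*0 = (15/4)²*0 = (225/16)*0 = 0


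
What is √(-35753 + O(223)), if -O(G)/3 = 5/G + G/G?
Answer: I*√1778113469/223 ≈ 189.09*I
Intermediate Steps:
O(G) = -3 - 15/G (O(G) = -3*(5/G + G/G) = -3*(5/G + 1) = -3*(1 + 5/G) = -3 - 15/G)
√(-35753 + O(223)) = √(-35753 + (-3 - 15/223)) = √(-35753 - 684/223) = √(-7973603/223) = I*√1778113469/223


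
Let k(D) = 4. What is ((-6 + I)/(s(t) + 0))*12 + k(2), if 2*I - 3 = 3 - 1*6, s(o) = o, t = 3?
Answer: -20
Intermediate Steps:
I = 0 (I = 3/2 + (3 - 1*6)/2 = 3/2 + (3 - 6)/2 = 3/2 + (½)*(-3) = 3/2 - 3/2 = 0)
((-6 + I)/(s(t) + 0))*12 + k(2) = ((-6 + 0)/(3 + 0))*12 + 4 = -6/3*12 + 4 = -6*⅓*12 + 4 = -2*12 + 4 = -24 + 4 = -20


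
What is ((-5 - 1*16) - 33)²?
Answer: 2916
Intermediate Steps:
((-5 - 1*16) - 33)² = ((-5 - 16) - 33)² = (-21 - 33)² = (-54)² = 2916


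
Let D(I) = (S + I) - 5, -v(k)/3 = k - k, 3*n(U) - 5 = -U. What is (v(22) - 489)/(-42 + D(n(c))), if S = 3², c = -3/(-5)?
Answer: 7335/548 ≈ 13.385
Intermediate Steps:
c = ⅗ (c = -3*(-⅕) = ⅗ ≈ 0.60000)
S = 9
n(U) = 5/3 - U/3 (n(U) = 5/3 + (-U)/3 = 5/3 - U/3)
v(k) = 0 (v(k) = -3*(k - k) = -3*0 = 0)
D(I) = 4 + I (D(I) = (9 + I) - 5 = 4 + I)
(v(22) - 489)/(-42 + D(n(c))) = (0 - 489)/(-42 + (4 + (5/3 - ⅓*⅗))) = -489/(-42 + (4 + (5/3 - ⅕))) = -489/(-42 + (4 + 22/15)) = -489/(-42 + 82/15) = -489/(-548/15) = -489*(-15/548) = 7335/548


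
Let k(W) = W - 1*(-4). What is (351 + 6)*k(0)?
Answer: 1428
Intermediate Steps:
k(W) = 4 + W (k(W) = W + 4 = 4 + W)
(351 + 6)*k(0) = (351 + 6)*(4 + 0) = 357*4 = 1428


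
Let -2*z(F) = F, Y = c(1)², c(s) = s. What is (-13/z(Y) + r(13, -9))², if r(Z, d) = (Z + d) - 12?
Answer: 324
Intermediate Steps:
r(Z, d) = -12 + Z + d
Y = 1 (Y = 1² = 1)
z(F) = -F/2
(-13/z(Y) + r(13, -9))² = (-13/((-½*1)) + (-12 + 13 - 9))² = (-13/(-½) - 8)² = (-13*(-2) - 8)² = (26 - 8)² = 18² = 324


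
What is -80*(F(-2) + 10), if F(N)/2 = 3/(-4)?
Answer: -680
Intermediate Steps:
F(N) = -3/2 (F(N) = 2*(3/(-4)) = 2*(3*(-¼)) = 2*(-¾) = -3/2)
-80*(F(-2) + 10) = -80*(-3/2 + 10) = -80*17/2 = -680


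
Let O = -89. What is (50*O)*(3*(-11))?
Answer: 146850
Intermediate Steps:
(50*O)*(3*(-11)) = (50*(-89))*(3*(-11)) = -4450*(-33) = 146850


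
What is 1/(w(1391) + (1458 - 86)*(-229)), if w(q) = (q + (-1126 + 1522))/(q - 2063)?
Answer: -672/211136123 ≈ -3.1828e-6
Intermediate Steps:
w(q) = (396 + q)/(-2063 + q) (w(q) = (q + 396)/(-2063 + q) = (396 + q)/(-2063 + q))
1/(w(1391) + (1458 - 86)*(-229)) = 1/((396 + 1391)/(-2063 + 1391) + (1458 - 86)*(-229)) = 1/(1787/(-672) + 1372*(-229)) = 1/(-1/672*1787 - 314188) = 1/(-1787/672 - 314188) = 1/(-211136123/672) = -672/211136123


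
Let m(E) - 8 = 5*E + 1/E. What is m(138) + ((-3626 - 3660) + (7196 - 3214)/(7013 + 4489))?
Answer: -1742735545/264546 ≈ -6587.6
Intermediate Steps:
m(E) = 8 + 1/E + 5*E (m(E) = 8 + (5*E + 1/E) = 8 + (1/E + 5*E) = 8 + 1/E + 5*E)
m(138) + ((-3626 - 3660) + (7196 - 3214)/(7013 + 4489)) = (8 + 1/138 + 5*138) + ((-3626 - 3660) + (7196 - 3214)/(7013 + 4489)) = (8 + 1/138 + 690) + (-7286 + 3982/11502) = 96325/138 + (-7286 + 3982*(1/11502)) = 96325/138 + (-7286 + 1991/5751) = 96325/138 - 41899795/5751 = -1742735545/264546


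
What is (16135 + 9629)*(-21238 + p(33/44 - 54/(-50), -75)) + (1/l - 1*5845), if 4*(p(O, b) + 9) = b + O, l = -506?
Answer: -13861486476591/25300 ≈ -5.4789e+8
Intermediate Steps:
p(O, b) = -9 + O/4 + b/4 (p(O, b) = -9 + (b + O)/4 = -9 + (O + b)/4 = -9 + (O/4 + b/4) = -9 + O/4 + b/4)
(16135 + 9629)*(-21238 + p(33/44 - 54/(-50), -75)) + (1/l - 1*5845) = (16135 + 9629)*(-21238 + (-9 + (33/44 - 54/(-50))/4 + (1/4)*(-75))) + (1/(-506) - 1*5845) = 25764*(-21238 + (-9 + (33*(1/44) - 54*(-1/50))/4 - 75/4)) + (-1/506 - 5845) = 25764*(-21238 + (-9 + (3/4 + 27/25)/4 - 75/4)) - 2957571/506 = 25764*(-21238 + (-9 + (1/4)*(183/100) - 75/4)) - 2957571/506 = 25764*(-21238 + (-9 + 183/400 - 75/4)) - 2957571/506 = 25764*(-21238 - 10917/400) - 2957571/506 = 25764*(-8506117/400) - 2957571/506 = -54787899597/100 - 2957571/506 = -13861486476591/25300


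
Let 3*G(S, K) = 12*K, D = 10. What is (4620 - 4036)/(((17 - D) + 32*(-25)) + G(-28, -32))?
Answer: -584/921 ≈ -0.63409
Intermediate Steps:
G(S, K) = 4*K (G(S, K) = (12*K)/3 = 4*K)
(4620 - 4036)/(((17 - D) + 32*(-25)) + G(-28, -32)) = (4620 - 4036)/(((17 - 1*10) + 32*(-25)) + 4*(-32)) = 584/(((17 - 10) - 800) - 128) = 584/((7 - 800) - 128) = 584/(-793 - 128) = 584/(-921) = 584*(-1/921) = -584/921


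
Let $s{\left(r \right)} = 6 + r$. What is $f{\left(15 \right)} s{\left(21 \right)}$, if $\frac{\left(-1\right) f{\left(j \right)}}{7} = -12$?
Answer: $2268$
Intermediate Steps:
$f{\left(j \right)} = 84$ ($f{\left(j \right)} = \left(-7\right) \left(-12\right) = 84$)
$f{\left(15 \right)} s{\left(21 \right)} = 84 \left(6 + 21\right) = 84 \cdot 27 = 2268$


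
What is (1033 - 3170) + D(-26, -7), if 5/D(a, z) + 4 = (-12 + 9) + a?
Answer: -70526/33 ≈ -2137.2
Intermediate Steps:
D(a, z) = 5/(-7 + a) (D(a, z) = 5/(-4 + ((-12 + 9) + a)) = 5/(-4 + (-3 + a)) = 5/(-7 + a))
(1033 - 3170) + D(-26, -7) = (1033 - 3170) + 5/(-7 - 26) = -2137 + 5/(-33) = -2137 + 5*(-1/33) = -2137 - 5/33 = -70526/33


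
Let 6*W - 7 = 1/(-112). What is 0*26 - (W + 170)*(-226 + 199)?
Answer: 1035207/224 ≈ 4621.5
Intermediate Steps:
W = 261/224 (W = 7/6 + (1/6)/(-112) = 7/6 + (1/6)*(-1/112) = 7/6 - 1/672 = 261/224 ≈ 1.1652)
0*26 - (W + 170)*(-226 + 199) = 0*26 - (261/224 + 170)*(-226 + 199) = 0 - 38341*(-27)/224 = 0 - 1*(-1035207/224) = 0 + 1035207/224 = 1035207/224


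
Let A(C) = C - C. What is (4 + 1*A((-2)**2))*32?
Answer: 128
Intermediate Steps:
A(C) = 0
(4 + 1*A((-2)**2))*32 = (4 + 1*0)*32 = (4 + 0)*32 = 4*32 = 128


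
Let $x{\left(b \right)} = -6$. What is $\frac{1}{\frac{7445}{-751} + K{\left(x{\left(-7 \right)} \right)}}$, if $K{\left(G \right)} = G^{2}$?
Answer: $\frac{751}{19591} \approx 0.038334$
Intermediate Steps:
$\frac{1}{\frac{7445}{-751} + K{\left(x{\left(-7 \right)} \right)}} = \frac{1}{\frac{7445}{-751} + \left(-6\right)^{2}} = \frac{1}{7445 \left(- \frac{1}{751}\right) + 36} = \frac{1}{- \frac{7445}{751} + 36} = \frac{1}{\frac{19591}{751}} = \frac{751}{19591}$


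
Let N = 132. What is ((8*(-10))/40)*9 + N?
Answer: 114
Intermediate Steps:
((8*(-10))/40)*9 + N = ((8*(-10))/40)*9 + 132 = -80*1/40*9 + 132 = -2*9 + 132 = -18 + 132 = 114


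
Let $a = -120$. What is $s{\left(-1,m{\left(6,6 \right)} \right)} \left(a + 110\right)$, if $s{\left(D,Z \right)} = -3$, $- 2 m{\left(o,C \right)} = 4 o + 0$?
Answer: $30$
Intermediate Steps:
$m{\left(o,C \right)} = - 2 o$ ($m{\left(o,C \right)} = - \frac{4 o + 0}{2} = - \frac{4 o}{2} = - 2 o$)
$s{\left(-1,m{\left(6,6 \right)} \right)} \left(a + 110\right) = - 3 \left(-120 + 110\right) = \left(-3\right) \left(-10\right) = 30$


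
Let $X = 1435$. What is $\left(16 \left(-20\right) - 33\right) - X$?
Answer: $-1788$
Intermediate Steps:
$\left(16 \left(-20\right) - 33\right) - X = \left(16 \left(-20\right) - 33\right) - 1435 = \left(-320 - 33\right) - 1435 = -353 - 1435 = -1788$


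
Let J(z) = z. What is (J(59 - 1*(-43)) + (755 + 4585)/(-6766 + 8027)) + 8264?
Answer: 10554866/1261 ≈ 8370.2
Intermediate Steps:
(J(59 - 1*(-43)) + (755 + 4585)/(-6766 + 8027)) + 8264 = ((59 - 1*(-43)) + (755 + 4585)/(-6766 + 8027)) + 8264 = ((59 + 43) + 5340/1261) + 8264 = (102 + 5340*(1/1261)) + 8264 = (102 + 5340/1261) + 8264 = 133962/1261 + 8264 = 10554866/1261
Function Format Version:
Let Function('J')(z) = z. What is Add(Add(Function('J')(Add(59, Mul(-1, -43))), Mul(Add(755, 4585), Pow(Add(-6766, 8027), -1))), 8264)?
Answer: Rational(10554866, 1261) ≈ 8370.2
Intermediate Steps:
Add(Add(Function('J')(Add(59, Mul(-1, -43))), Mul(Add(755, 4585), Pow(Add(-6766, 8027), -1))), 8264) = Add(Add(Add(59, Mul(-1, -43)), Mul(Add(755, 4585), Pow(Add(-6766, 8027), -1))), 8264) = Add(Add(Add(59, 43), Mul(5340, Pow(1261, -1))), 8264) = Add(Add(102, Mul(5340, Rational(1, 1261))), 8264) = Add(Add(102, Rational(5340, 1261)), 8264) = Add(Rational(133962, 1261), 8264) = Rational(10554866, 1261)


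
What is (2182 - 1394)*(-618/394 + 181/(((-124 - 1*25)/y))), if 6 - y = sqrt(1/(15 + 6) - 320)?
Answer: -1039932/149 + 142628*I*sqrt(141099)/3129 ≈ -6979.4 + 17122.0*I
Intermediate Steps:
y = 6 - I*sqrt(141099)/21 (y = 6 - sqrt(1/(15 + 6) - 320) = 6 - sqrt(1/21 - 320) = 6 - sqrt(-6719/21) = 6 - I*sqrt(141099)/21 ≈ 6.0 - 17.887*I)
(2182 - 1394)*(-618/394 + 181/(((-124 - 1*25)/y))) = (2182 - 1394)*(-618/394 + 181/(((-124 - 1*25)/(6 - I*sqrt(141099)/21)))) = 788*(-618*1/394 + 181/(((-124 - 25)/(6 - I*sqrt(141099)/21)))) = 788*(-309/197 + 181/((-149/(6 - I*sqrt(141099)/21)))) = 788*(-309/197 + 181*(-6/149 + I*sqrt(141099)/3129)) = 788*(-309/197 + (-1086/149 + 181*I*sqrt(141099)/3129)) = 788*(-259983/29353 + 181*I*sqrt(141099)/3129) = -1039932/149 + 142628*I*sqrt(141099)/3129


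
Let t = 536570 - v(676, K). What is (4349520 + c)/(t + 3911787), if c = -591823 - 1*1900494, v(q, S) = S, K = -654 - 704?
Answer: 1857203/4449715 ≈ 0.41738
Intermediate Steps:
K = -1358
c = -2492317 (c = -591823 - 1900494 = -2492317)
t = 537928 (t = 536570 - 1*(-1358) = 536570 + 1358 = 537928)
(4349520 + c)/(t + 3911787) = (4349520 - 2492317)/(537928 + 3911787) = 1857203/4449715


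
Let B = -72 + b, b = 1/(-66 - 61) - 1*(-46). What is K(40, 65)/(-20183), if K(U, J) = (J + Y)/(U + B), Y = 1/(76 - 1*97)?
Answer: -173228/753169011 ≈ -0.00023000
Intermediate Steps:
b = 5841/127 (b = 1/(-127) + 46 = -1/127 + 46 = 5841/127 ≈ 45.992)
Y = -1/21 (Y = 1/(76 - 97) = 1/(-21) = -1/21 ≈ -0.047619)
B = -3303/127 (B = -72 + 5841/127 = -3303/127 ≈ -26.008)
K(U, J) = (-1/21 + J)/(-3303/127 + U) (K(U, J) = (J - 1/21)/(U - 3303/127) = (-1/21 + J)/(-3303/127 + U))
K(40, 65)/(-20183) = (127*(-1 + 21*65)/(21*(-3303 + 127*40)))/(-20183) = (127*(-1 + 1365)/(21*(-3303 + 5080)))*(-1/20183) = ((127/21)*1364/1777)*(-1/20183) = ((127/21)*(1/1777)*1364)*(-1/20183) = (173228/37317)*(-1/20183) = -173228/753169011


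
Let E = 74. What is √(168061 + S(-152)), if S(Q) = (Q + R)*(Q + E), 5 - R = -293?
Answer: √156673 ≈ 395.82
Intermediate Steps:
R = 298 (R = 5 - 1*(-293) = 5 + 293 = 298)
S(Q) = (74 + Q)*(298 + Q) (S(Q) = (Q + 298)*(Q + 74) = (298 + Q)*(74 + Q) = (74 + Q)*(298 + Q))
√(168061 + S(-152)) = √(168061 + (22052 + (-152)² + 372*(-152))) = √(168061 + (22052 + 23104 - 56544)) = √(168061 - 11388) = √156673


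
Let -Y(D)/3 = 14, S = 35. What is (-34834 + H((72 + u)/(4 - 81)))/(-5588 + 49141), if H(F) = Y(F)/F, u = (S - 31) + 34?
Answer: -174023/217765 ≈ -0.79913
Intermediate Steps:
Y(D) = -42 (Y(D) = -3*14 = -42)
u = 38 (u = (35 - 31) + 34 = 4 + 34 = 38)
H(F) = -42/F
(-34834 + H((72 + u)/(4 - 81)))/(-5588 + 49141) = (-34834 - 42*(4 - 81)/(72 + 38))/(-5588 + 49141) = (-34834 - 42/(110/(-77)))/43553 = (-34834 - 42/(110*(-1/77)))*(1/43553) = (-34834 - 42/(-10/7))*(1/43553) = (-34834 - 42*(-7/10))*(1/43553) = (-34834 + 147/5)*(1/43553) = -174023/5*1/43553 = -174023/217765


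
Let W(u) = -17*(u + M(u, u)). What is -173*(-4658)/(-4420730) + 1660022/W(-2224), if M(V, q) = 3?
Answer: 3654041590861/83456751305 ≈ 43.784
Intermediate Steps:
W(u) = -51 - 17*u (W(u) = -17*(u + 3) = -17*(3 + u) = -51 - 17*u)
-173*(-4658)/(-4420730) + 1660022/W(-2224) = -173*(-4658)/(-4420730) + 1660022/(-51 - 17*(-2224)) = 805834*(-1/4420730) + 1660022/(-51 + 37808) = -402917/2210365 + 1660022/37757 = 3654041590861/83456751305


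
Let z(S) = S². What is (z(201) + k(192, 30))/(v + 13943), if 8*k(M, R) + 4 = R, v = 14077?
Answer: 161617/112080 ≈ 1.4420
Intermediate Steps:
k(M, R) = -½ + R/8
(z(201) + k(192, 30))/(v + 13943) = (201² + (-½ + (⅛)*30))/(14077 + 13943) = (40401 + (-½ + 15/4))/28020 = (40401 + 13/4)*(1/28020) = (161617/4)*(1/28020) = 161617/112080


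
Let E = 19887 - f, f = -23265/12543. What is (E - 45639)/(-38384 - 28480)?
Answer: 35887119/93186128 ≈ 0.38511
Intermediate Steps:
f = -7755/4181 (f = -23265*1/12543 = -7755/4181 ≈ -1.8548)
E = 83155302/4181 (E = 19887 - 1*(-7755/4181) = 19887 + 7755/4181 = 83155302/4181 ≈ 19889.)
(E - 45639)/(-38384 - 28480) = (83155302/4181 - 45639)/(-38384 - 28480) = -107661357/4181/(-66864) = -107661357/4181*(-1/66864) = 35887119/93186128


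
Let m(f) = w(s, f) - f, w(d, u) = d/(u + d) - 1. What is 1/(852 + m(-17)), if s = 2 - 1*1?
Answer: 16/13887 ≈ 0.0011522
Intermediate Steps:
s = 1 (s = 2 - 1 = 1)
w(d, u) = -1 + d/(d + u) (w(d, u) = d/(d + u) - 1 = -1 + d/(d + u))
m(f) = -f - f/(1 + f) (m(f) = -f/(1 + f) - f = -f - f/(1 + f))
1/(852 + m(-17)) = 1/(852 - 17*(-2 - 1*(-17))/(1 - 17)) = 1/(852 - 17*(-2 + 17)/(-16)) = 1/(852 - 17*(-1/16)*15) = 1/(852 + 255/16) = 1/(13887/16) = 16/13887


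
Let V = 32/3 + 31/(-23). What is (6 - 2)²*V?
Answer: 10288/69 ≈ 149.10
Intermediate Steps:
V = 643/69 (V = 32*(⅓) + 31*(-1/23) = 32/3 - 31/23 = 643/69 ≈ 9.3188)
(6 - 2)²*V = (6 - 2)²*(643/69) = 4²*(643/69) = 16*(643/69) = 10288/69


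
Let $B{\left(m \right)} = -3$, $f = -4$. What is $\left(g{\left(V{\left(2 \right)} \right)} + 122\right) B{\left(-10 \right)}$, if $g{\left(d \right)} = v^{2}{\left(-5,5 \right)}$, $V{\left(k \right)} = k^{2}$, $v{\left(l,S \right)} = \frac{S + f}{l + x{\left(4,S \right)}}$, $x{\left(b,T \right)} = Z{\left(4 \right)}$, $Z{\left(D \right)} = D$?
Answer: $-369$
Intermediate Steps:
$x{\left(b,T \right)} = 4$
$v{\left(l,S \right)} = \frac{-4 + S}{4 + l}$ ($v{\left(l,S \right)} = \frac{S - 4}{l + 4} = \frac{-4 + S}{4 + l}$)
$g{\left(d \right)} = 1$ ($g{\left(d \right)} = \left(\frac{-4 + 5}{4 - 5}\right)^{2} = \left(\frac{1}{-1} \cdot 1\right)^{2} = \left(\left(-1\right) 1\right)^{2} = \left(-1\right)^{2} = 1$)
$\left(g{\left(V{\left(2 \right)} \right)} + 122\right) B{\left(-10 \right)} = \left(1 + 122\right) \left(-3\right) = 123 \left(-3\right) = -369$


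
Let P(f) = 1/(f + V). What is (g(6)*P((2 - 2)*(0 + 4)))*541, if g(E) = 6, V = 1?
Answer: 3246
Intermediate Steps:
P(f) = 1/(1 + f) (P(f) = 1/(f + 1) = 1/(1 + f))
(g(6)*P((2 - 2)*(0 + 4)))*541 = (6/(1 + (2 - 2)*(0 + 4)))*541 = (6/(1 + 0*4))*541 = (6/(1 + 0))*541 = (6/1)*541 = (6*1)*541 = 6*541 = 3246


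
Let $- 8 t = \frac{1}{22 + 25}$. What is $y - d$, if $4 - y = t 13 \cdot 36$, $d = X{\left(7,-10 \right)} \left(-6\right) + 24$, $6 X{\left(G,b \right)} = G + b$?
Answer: $- \frac{2045}{94} \approx -21.755$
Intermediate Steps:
$X{\left(G,b \right)} = \frac{G}{6} + \frac{b}{6}$ ($X{\left(G,b \right)} = \frac{G + b}{6} = \frac{G}{6} + \frac{b}{6}$)
$t = - \frac{1}{376}$ ($t = - \frac{1}{8 \left(22 + 25\right)} = - \frac{1}{8 \cdot 47} = \left(- \frac{1}{8}\right) \frac{1}{47} = - \frac{1}{376} \approx -0.0026596$)
$d = 27$ ($d = \left(\frac{1}{6} \cdot 7 + \frac{1}{6} \left(-10\right)\right) \left(-6\right) + 24 = \left(\frac{7}{6} - \frac{5}{3}\right) \left(-6\right) + 24 = \left(- \frac{1}{2}\right) \left(-6\right) + 24 = 3 + 24 = 27$)
$y = \frac{493}{94}$ ($y = 4 - \left(- \frac{1}{376}\right) 13 \cdot 36 = 4 - \left(- \frac{13}{376}\right) 36 = 4 - - \frac{117}{94} = 4 + \frac{117}{94} = \frac{493}{94} \approx 5.2447$)
$y - d = \frac{493}{94} - 27 = - \frac{2045}{94}$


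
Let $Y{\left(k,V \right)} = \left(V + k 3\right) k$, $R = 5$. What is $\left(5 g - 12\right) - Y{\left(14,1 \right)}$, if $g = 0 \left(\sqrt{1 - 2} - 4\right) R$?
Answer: $-614$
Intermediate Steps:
$Y{\left(k,V \right)} = k \left(V + 3 k\right)$ ($Y{\left(k,V \right)} = \left(V + 3 k\right) k = k \left(V + 3 k\right)$)
$g = 0$ ($g = 0 \left(\sqrt{1 - 2} - 4\right) 5 = 0 \left(\sqrt{-1} - 4\right) 5 = 0 \left(i - 4\right) 5 = 0 \left(-4 + i\right) 5 = 0 \cdot 5 = 0$)
$\left(5 g - 12\right) - Y{\left(14,1 \right)} = \left(5 \cdot 0 - 12\right) - 14 \left(1 + 3 \cdot 14\right) = \left(0 - 12\right) - 14 \left(1 + 42\right) = -12 - 14 \cdot 43 = -12 - 602 = -614$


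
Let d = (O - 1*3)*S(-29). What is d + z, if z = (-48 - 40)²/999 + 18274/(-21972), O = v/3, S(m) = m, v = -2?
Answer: 414319181/3658338 ≈ 113.25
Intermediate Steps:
O = -⅔ (O = -2/3 = -2*⅓ = -⅔ ≈ -0.66667)
z = 25315907/3658338 (z = (-88)²*(1/999) + 18274*(-1/21972) = 7744*(1/999) - 9137/10986 = 7744/999 - 9137/10986 = 25315907/3658338 ≈ 6.9201)
d = 319/3 (d = (-⅔ - 1*3)*(-29) = (-⅔ - 3)*(-29) = -11/3*(-29) = 319/3 ≈ 106.33)
d + z = 319/3 + 25315907/3658338 = 414319181/3658338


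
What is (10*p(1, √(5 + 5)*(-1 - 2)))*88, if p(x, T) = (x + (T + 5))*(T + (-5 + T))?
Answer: 132000 - 18480*√10 ≈ 73561.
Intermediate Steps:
p(x, T) = (-5 + 2*T)*(5 + T + x) (p(x, T) = (x + (5 + T))*(-5 + 2*T) = (5 + T + x)*(-5 + 2*T) = (-5 + 2*T)*(5 + T + x))
(10*p(1, √(5 + 5)*(-1 - 2)))*88 = (10*(-25 - 5*1 + 2*(√(5 + 5)*(-1 - 2))² + 5*(√(5 + 5)*(-1 - 2)) + 2*(√(5 + 5)*(-1 - 2))*1))*88 = (10*(-25 - 5 + 2*(√10*(-3))² + 5*(√10*(-3)) + 2*(√10*(-3))*1))*88 = (10*(-25 - 5 + 2*(-3*√10)² + 5*(-3*√10) + 2*(-3*√10)*1))*88 = (10*(-25 - 5 + 2*90 - 15*√10 - 6*√10))*88 = (10*(-25 - 5 + 180 - 15*√10 - 6*√10))*88 = (10*(150 - 21*√10))*88 = (1500 - 210*√10)*88 = 132000 - 18480*√10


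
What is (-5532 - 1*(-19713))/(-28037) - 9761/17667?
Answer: -524204884/495329679 ≈ -1.0583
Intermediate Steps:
(-5532 - 1*(-19713))/(-28037) - 9761/17667 = (-5532 + 19713)*(-1/28037) - 9761*1/17667 = 14181*(-1/28037) - 9761/17667 = -14181/28037 - 9761/17667 = -524204884/495329679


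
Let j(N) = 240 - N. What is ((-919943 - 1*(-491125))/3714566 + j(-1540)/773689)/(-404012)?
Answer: 162579921061/580548852015871844 ≈ 2.8005e-7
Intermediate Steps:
((-919943 - 1*(-491125))/3714566 + j(-1540)/773689)/(-404012) = ((-919943 - 1*(-491125))/3714566 + (240 - 1*(-1540))/773689)/(-404012) = ((-919943 + 491125)*(1/3714566) + (240 + 1540)*(1/773689))*(-1/404012) = (-428818*1/3714566 + 1780*(1/773689))*(-1/404012) = (-214409/1857283 + 1780/773689)*(-1/404012) = -162579921061/1436959426987*(-1/404012) = 162579921061/580548852015871844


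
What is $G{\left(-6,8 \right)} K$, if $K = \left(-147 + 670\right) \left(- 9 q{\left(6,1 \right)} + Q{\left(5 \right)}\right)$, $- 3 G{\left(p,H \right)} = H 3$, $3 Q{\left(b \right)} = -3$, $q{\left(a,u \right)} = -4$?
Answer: $-146440$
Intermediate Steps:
$Q{\left(b \right)} = -1$ ($Q{\left(b \right)} = \frac{1}{3} \left(-3\right) = -1$)
$G{\left(p,H \right)} = - H$ ($G{\left(p,H \right)} = - \frac{H 3}{3} = - \frac{3 H}{3} = - H$)
$K = 18305$ ($K = \left(-147 + 670\right) \left(\left(-9\right) \left(-4\right) - 1\right) = 523 \left(36 - 1\right) = 523 \cdot 35 = 18305$)
$G{\left(-6,8 \right)} K = \left(-1\right) 8 \cdot 18305 = \left(-8\right) 18305 = -146440$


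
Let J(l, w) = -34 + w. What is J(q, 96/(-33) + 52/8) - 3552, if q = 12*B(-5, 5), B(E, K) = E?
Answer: -78813/22 ≈ -3582.4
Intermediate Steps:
q = -60 (q = 12*(-5) = -60)
J(q, 96/(-33) + 52/8) - 3552 = (-34 + (96/(-33) + 52/8)) - 3552 = (-34 + (96*(-1/33) + 52*(⅛))) - 3552 = (-34 + (-32/11 + 13/2)) - 3552 = (-34 + 79/22) - 3552 = -669/22 - 3552 = -78813/22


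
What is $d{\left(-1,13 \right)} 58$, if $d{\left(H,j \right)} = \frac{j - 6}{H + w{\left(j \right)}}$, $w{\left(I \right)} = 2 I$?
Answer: $\frac{406}{25} \approx 16.24$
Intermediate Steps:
$d{\left(H,j \right)} = \frac{-6 + j}{H + 2 j}$ ($d{\left(H,j \right)} = \frac{j - 6}{H + 2 j} = \frac{-6 + j}{H + 2 j}$)
$d{\left(-1,13 \right)} 58 = \frac{-6 + 13}{-1 + 2 \cdot 13} \cdot 58 = \frac{1}{-1 + 26} \cdot 7 \cdot 58 = \frac{1}{25} \cdot 7 \cdot 58 = \frac{7}{25} \cdot 58 = \frac{406}{25}$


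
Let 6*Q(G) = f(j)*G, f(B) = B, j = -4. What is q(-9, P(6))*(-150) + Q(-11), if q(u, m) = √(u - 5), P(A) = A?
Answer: 22/3 - 150*I*√14 ≈ 7.3333 - 561.25*I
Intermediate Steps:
q(u, m) = √(-5 + u)
Q(G) = -2*G/3 (Q(G) = (-4*G)/6 = -2*G/3)
q(-9, P(6))*(-150) + Q(-11) = √(-5 - 9)*(-150) - ⅔*(-11) = √(-14)*(-150) + 22/3 = (I*√14)*(-150) + 22/3 = -150*I*√14 + 22/3 = 22/3 - 150*I*√14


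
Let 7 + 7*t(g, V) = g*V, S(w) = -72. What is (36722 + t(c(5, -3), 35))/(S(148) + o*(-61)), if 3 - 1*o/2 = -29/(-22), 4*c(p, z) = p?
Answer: -1615999/12196 ≈ -132.50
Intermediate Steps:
c(p, z) = p/4
t(g, V) = -1 + V*g/7 (t(g, V) = -1 + (g*V)/7 = -1 + (V*g)/7 = -1 + V*g/7)
o = 37/11 (o = 6 - (-58)/(-22) = 6 - (-58)*(-1)/22 = 6 - 2*29/22 = 6 - 29/11 = 37/11 ≈ 3.3636)
(36722 + t(c(5, -3), 35))/(S(148) + o*(-61)) = (36722 + (-1 + (⅐)*35*((¼)*5)))/(-72 + (37/11)*(-61)) = (36722 + (-1 + (⅐)*35*(5/4)))/(-72 - 2257/11) = (36722 + (-1 + 25/4))/(-3049/11) = (36722 + 21/4)*(-11/3049) = (146909/4)*(-11/3049) = -1615999/12196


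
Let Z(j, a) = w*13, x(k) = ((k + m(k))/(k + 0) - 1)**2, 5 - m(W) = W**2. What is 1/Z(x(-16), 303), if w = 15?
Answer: 1/195 ≈ 0.0051282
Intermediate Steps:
m(W) = 5 - W**2
x(k) = (-1 + (5 + k - k**2)/k)**2 (x(k) = ((k + (5 - k**2))/(k + 0) - 1)**2 = ((5 + k - k**2)/k - 1)**2 = (-1 + (5 + k - k**2)/k)**2)
Z(j, a) = 195 (Z(j, a) = 15*13 = 195)
1/Z(x(-16), 303) = 1/195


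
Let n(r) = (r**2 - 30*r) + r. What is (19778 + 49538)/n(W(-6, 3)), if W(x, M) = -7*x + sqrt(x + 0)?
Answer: -69316*I/(-540*I + 55*sqrt(6)) ≈ 120.84 - 30.148*I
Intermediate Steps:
W(x, M) = sqrt(x) - 7*x (W(x, M) = -7*x + sqrt(x) = sqrt(x) - 7*x)
n(r) = r**2 - 29*r
(19778 + 49538)/n(W(-6, 3)) = (19778 + 49538)/(((sqrt(-6) - 7*(-6))*(-29 + (sqrt(-6) - 7*(-6))))) = 69316/(((I*sqrt(6) + 42)*(-29 + (I*sqrt(6) + 42)))) = 69316/(((42 + I*sqrt(6))*(-29 + (42 + I*sqrt(6))))) = 69316/(((42 + I*sqrt(6))*(13 + I*sqrt(6)))) = 69316/(((13 + I*sqrt(6))*(42 + I*sqrt(6)))) = 69316*(1/((13 + I*sqrt(6))*(42 + I*sqrt(6)))) = 69316/((13 + I*sqrt(6))*(42 + I*sqrt(6)))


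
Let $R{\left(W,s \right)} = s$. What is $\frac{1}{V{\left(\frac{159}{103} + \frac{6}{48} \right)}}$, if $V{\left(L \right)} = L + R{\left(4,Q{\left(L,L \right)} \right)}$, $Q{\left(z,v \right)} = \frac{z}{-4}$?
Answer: $\frac{3296}{4125} \approx 0.79903$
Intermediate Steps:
$Q{\left(z,v \right)} = - \frac{z}{4}$ ($Q{\left(z,v \right)} = z \left(- \frac{1}{4}\right) = - \frac{z}{4}$)
$V{\left(L \right)} = \frac{3 L}{4}$ ($V{\left(L \right)} = L - \frac{L}{4} = \frac{3 L}{4}$)
$\frac{1}{V{\left(\frac{159}{103} + \frac{6}{48} \right)}} = \frac{1}{\frac{3}{4} \left(\frac{159}{103} + \frac{6}{48}\right)} = \frac{1}{\frac{3}{4} \left(159 \cdot \frac{1}{103} + 6 \cdot \frac{1}{48}\right)} = \frac{1}{\frac{3}{4} \left(\frac{159}{103} + \frac{1}{8}\right)} = \frac{1}{\frac{3}{4} \cdot \frac{1375}{824}} = \frac{1}{\frac{4125}{3296}} = \frac{3296}{4125}$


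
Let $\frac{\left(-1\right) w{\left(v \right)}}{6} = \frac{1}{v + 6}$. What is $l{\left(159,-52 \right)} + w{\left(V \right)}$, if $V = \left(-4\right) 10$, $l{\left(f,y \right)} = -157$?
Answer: $- \frac{2666}{17} \approx -156.82$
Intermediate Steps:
$V = -40$
$w{\left(v \right)} = - \frac{6}{6 + v}$ ($w{\left(v \right)} = - \frac{6}{v + 6} = - \frac{6}{6 + v}$)
$l{\left(159,-52 \right)} + w{\left(V \right)} = -157 - \frac{6}{6 - 40} = -157 - \frac{6}{-34} = -157 - - \frac{3}{17} = -157 + \frac{3}{17} = - \frac{2666}{17}$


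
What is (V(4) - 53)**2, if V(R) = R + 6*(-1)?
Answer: 3025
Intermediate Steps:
V(R) = -6 + R (V(R) = R - 6 = -6 + R)
(V(4) - 53)**2 = ((-6 + 4) - 53)**2 = (-2 - 53)**2 = (-55)**2 = 3025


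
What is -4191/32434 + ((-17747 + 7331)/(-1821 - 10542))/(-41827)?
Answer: -722511370645/5590618319078 ≈ -0.12924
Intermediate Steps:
-4191/32434 + ((-17747 + 7331)/(-1821 - 10542))/(-41827) = -4191*1/32434 - 10416/(-12363)*(-1/41827) = -4191/32434 - 10416*(-1/12363)*(-1/41827) = -4191/32434 + (3472/4121)*(-1/41827) = -4191/32434 - 3472/172369067 = -722511370645/5590618319078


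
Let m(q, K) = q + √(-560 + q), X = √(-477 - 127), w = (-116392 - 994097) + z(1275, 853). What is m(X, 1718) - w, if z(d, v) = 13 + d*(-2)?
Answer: 1113026 + √(-560 + 2*I*√151) + 2*I*√151 ≈ 1.113e+6 + 48.246*I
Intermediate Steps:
z(d, v) = 13 - 2*d
w = -1113026 (w = (-116392 - 994097) + (13 - 2*1275) = -1110489 + (13 - 2550) = -1110489 - 2537 = -1113026)
X = 2*I*√151 (X = √(-604) = 2*I*√151 ≈ 24.576*I)
m(X, 1718) - w = (2*I*√151 + √(-560 + 2*I*√151)) - 1*(-1113026) = (√(-560 + 2*I*√151) + 2*I*√151) + 1113026 = 1113026 + √(-560 + 2*I*√151) + 2*I*√151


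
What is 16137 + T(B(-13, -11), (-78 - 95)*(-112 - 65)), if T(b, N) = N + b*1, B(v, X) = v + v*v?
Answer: 46914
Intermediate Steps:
B(v, X) = v + v²
T(b, N) = N + b
16137 + T(B(-13, -11), (-78 - 95)*(-112 - 65)) = 16137 + ((-78 - 95)*(-112 - 65) - 13*(1 - 13)) = 16137 + (-173*(-177) - 13*(-12)) = 16137 + (30621 + 156) = 16137 + 30777 = 46914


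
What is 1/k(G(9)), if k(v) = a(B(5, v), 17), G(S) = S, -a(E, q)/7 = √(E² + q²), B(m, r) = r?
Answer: -√370/2590 ≈ -0.0074268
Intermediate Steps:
a(E, q) = -7*√(E² + q²)
k(v) = -7*√(289 + v²) (k(v) = -7*√(v² + 17²) = -7*√(v² + 289) = -7*√(289 + v²))
1/k(G(9)) = 1/(-7*√(289 + 9²)) = 1/(-7*√(289 + 81)) = 1/(-7*√370) = -√370/2590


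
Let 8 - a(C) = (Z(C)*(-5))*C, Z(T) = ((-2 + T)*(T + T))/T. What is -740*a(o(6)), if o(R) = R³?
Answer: -342063520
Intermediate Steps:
Z(T) = -4 + 2*T (Z(T) = ((-2 + T)*(2*T))/T = (2*T*(-2 + T))/T = -4 + 2*T)
a(C) = 8 - C*(20 - 10*C) (a(C) = 8 - (-4 + 2*C)*(-5)*C = 8 - (20 - 10*C)*C = 8 - C*(20 - 10*C))
-740*a(o(6)) = -740*(8 + 10*6³*(-2 + 6³)) = -740*(8 + 10*216*(-2 + 216)) = -740*(8 + 10*216*214) = -740*(8 + 462240) = -740*462248 = -342063520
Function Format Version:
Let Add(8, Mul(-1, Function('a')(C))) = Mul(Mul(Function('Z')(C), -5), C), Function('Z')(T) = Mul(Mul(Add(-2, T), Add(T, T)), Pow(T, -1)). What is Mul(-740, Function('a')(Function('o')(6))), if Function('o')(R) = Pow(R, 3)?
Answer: -342063520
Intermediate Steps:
Function('Z')(T) = Add(-4, Mul(2, T)) (Function('Z')(T) = Mul(Mul(Add(-2, T), Mul(2, T)), Pow(T, -1)) = Mul(Mul(2, T, Add(-2, T)), Pow(T, -1)) = Add(-4, Mul(2, T)))
Function('a')(C) = Add(8, Mul(-1, C, Add(20, Mul(-10, C)))) (Function('a')(C) = Add(8, Mul(-1, Mul(Mul(Add(-4, Mul(2, C)), -5), C))) = Add(8, Mul(-1, Mul(Add(20, Mul(-10, C)), C))) = Add(8, Mul(-1, Mul(C, Add(20, Mul(-10, C))))) = Add(8, Mul(-1, C, Add(20, Mul(-10, C)))))
Mul(-740, Function('a')(Function('o')(6))) = Mul(-740, Add(8, Mul(10, Pow(6, 3), Add(-2, Pow(6, 3))))) = Mul(-740, Add(8, Mul(10, 216, Add(-2, 216)))) = Mul(-740, Add(8, Mul(10, 216, 214))) = Mul(-740, Add(8, 462240)) = Mul(-740, 462248) = -342063520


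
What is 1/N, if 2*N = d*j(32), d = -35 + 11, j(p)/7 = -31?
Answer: 1/2604 ≈ 0.00038402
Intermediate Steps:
j(p) = -217 (j(p) = 7*(-31) = -217)
d = -24
N = 2604 (N = (-24*(-217))/2 = (½)*5208 = 2604)
1/N = 1/2604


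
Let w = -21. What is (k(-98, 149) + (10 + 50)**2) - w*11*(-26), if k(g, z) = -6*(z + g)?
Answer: -2712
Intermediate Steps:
k(g, z) = -6*g - 6*z (k(g, z) = -6*(g + z) = -6*g - 6*z)
(k(-98, 149) + (10 + 50)**2) - w*11*(-26) = ((-6*(-98) - 6*149) + (10 + 50)**2) - (-21*11)*(-26) = ((588 - 894) + 60**2) - (-231)*(-26) = (-306 + 3600) - 1*6006 = 3294 - 6006 = -2712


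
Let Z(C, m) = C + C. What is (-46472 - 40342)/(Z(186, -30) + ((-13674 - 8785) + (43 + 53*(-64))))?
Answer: 43407/12718 ≈ 3.4130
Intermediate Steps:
Z(C, m) = 2*C
(-46472 - 40342)/(Z(186, -30) + ((-13674 - 8785) + (43 + 53*(-64)))) = (-46472 - 40342)/(2*186 + ((-13674 - 8785) + (43 + 53*(-64)))) = -86814/(372 + (-22459 + (43 - 3392))) = -86814/(372 + (-22459 - 3349)) = -86814/(372 - 25808) = -86814/(-25436) = -86814*(-1/25436) = 43407/12718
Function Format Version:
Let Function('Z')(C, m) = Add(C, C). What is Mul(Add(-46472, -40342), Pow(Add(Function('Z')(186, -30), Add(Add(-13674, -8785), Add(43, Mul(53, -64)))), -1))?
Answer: Rational(43407, 12718) ≈ 3.4130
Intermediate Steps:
Function('Z')(C, m) = Mul(2, C)
Mul(Add(-46472, -40342), Pow(Add(Function('Z')(186, -30), Add(Add(-13674, -8785), Add(43, Mul(53, -64)))), -1)) = Mul(Add(-46472, -40342), Pow(Add(Mul(2, 186), Add(Add(-13674, -8785), Add(43, Mul(53, -64)))), -1)) = Mul(-86814, Pow(Add(372, Add(-22459, Add(43, -3392))), -1)) = Mul(-86814, Pow(Add(372, Add(-22459, -3349)), -1)) = Mul(-86814, Pow(Add(372, -25808), -1)) = Mul(-86814, Pow(-25436, -1)) = Mul(-86814, Rational(-1, 25436)) = Rational(43407, 12718)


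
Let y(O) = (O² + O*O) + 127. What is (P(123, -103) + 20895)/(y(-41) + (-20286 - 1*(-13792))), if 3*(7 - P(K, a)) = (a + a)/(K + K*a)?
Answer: -78670927/11310219 ≈ -6.9557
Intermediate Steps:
y(O) = 127 + 2*O² (y(O) = (O² + O²) + 127 = 2*O² + 127 = 127 + 2*O²)
P(K, a) = 7 - 2*a/(3*(K + K*a)) (P(K, a) = 7 - (a + a)/(3*(K + K*a)) = 7 - 2*a/(3*(K + K*a)))
(P(123, -103) + 20895)/(y(-41) + (-20286 - 1*(-13792))) = ((⅓)*(-2*(-103) + 21*123 + 21*123*(-103))/(123*(1 - 103)) + 20895)/((127 + 2*(-41)²) + (-20286 - 1*(-13792))) = ((⅓)*(1/123)*(206 + 2583 - 266049)/(-102) + 20895)/((127 + 2*1681) + (-20286 + 13792)) = ((⅓)*(1/123)*(-1/102)*(-263260) + 20895)/((127 + 3362) - 6494) = (131630/18819 + 20895)/(3489 - 6494) = (393354635/18819)/(-3005) = (393354635/18819)*(-1/3005) = -78670927/11310219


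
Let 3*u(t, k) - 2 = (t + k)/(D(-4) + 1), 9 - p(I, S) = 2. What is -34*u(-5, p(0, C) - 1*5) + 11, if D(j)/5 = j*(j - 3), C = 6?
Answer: -537/47 ≈ -11.426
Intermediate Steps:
p(I, S) = 7 (p(I, S) = 9 - 1*2 = 9 - 2 = 7)
D(j) = 5*j*(-3 + j) (D(j) = 5*(j*(j - 3)) = 5*(j*(-3 + j)) = 5*j*(-3 + j))
u(t, k) = 2/3 + k/423 + t/423 (u(t, k) = 2/3 + ((t + k)/(5*(-4)*(-3 - 4) + 1))/3 = 2/3 + ((k + t)/(5*(-4)*(-7) + 1))/3 = 2/3 + ((k + t)/(140 + 1))/3 = 2/3 + ((k + t)/141)/3 = 2/3 + ((k + t)*(1/141))/3 = 2/3 + (k/141 + t/141)/3 = 2/3 + (k/423 + t/423) = 2/3 + k/423 + t/423)
-34*u(-5, p(0, C) - 1*5) + 11 = -34*(2/3 + (7 - 1*5)/423 + (1/423)*(-5)) + 11 = -34*(2/3 + (7 - 5)/423 - 5/423) + 11 = -34*(2/3 + (1/423)*2 - 5/423) + 11 = -34*(2/3 + 2/423 - 5/423) + 11 = -34*31/47 + 11 = -1054/47 + 11 = -537/47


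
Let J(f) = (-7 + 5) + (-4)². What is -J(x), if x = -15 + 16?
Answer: -14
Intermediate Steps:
x = 1
J(f) = 14 (J(f) = -2 + 16 = 14)
-J(x) = -1*14 = -14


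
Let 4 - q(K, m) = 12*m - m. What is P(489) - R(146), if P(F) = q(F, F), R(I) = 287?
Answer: -5662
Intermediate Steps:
q(K, m) = 4 - 11*m (q(K, m) = 4 - (12*m - m) = 4 - 11*m)
P(F) = 4 - 11*F
P(489) - R(146) = (4 - 11*489) - 1*287 = (4 - 5379) - 287 = -5375 - 287 = -5662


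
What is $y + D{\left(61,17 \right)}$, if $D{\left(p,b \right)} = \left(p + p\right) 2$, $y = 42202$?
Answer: $42446$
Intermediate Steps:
$D{\left(p,b \right)} = 4 p$ ($D{\left(p,b \right)} = 2 p 2 = 4 p$)
$y + D{\left(61,17 \right)} = 42202 + 4 \cdot 61 = 42202 + 244 = 42446$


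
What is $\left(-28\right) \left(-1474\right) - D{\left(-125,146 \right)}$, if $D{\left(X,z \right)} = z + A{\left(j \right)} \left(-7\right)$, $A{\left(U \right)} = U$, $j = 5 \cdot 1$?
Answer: $41161$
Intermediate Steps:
$j = 5$
$D{\left(X,z \right)} = -35 + z$ ($D{\left(X,z \right)} = z + 5 \left(-7\right) = z - 35 = -35 + z$)
$\left(-28\right) \left(-1474\right) - D{\left(-125,146 \right)} = \left(-28\right) \left(-1474\right) - \left(-35 + 146\right) = 41272 - 111 = 41161$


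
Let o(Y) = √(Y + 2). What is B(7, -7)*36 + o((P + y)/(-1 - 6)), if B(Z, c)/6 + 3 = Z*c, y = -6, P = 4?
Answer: -11232 + 4*√7/7 ≈ -11230.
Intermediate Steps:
B(Z, c) = -18 + 6*Z*c (B(Z, c) = -18 + 6*(Z*c) = -18 + 6*Z*c)
o(Y) = √(2 + Y)
B(7, -7)*36 + o((P + y)/(-1 - 6)) = (-18 + 6*7*(-7))*36 + √(2 + (4 - 6)/(-1 - 6)) = (-18 - 294)*36 + √(2 - 2/(-7)) = -312*36 + √(2 - 2*(-⅐)) = -11232 + √(2 + 2/7) = -11232 + √(16/7) = -11232 + 4*√7/7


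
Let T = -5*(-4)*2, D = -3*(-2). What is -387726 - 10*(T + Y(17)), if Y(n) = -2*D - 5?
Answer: -387956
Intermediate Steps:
D = 6
Y(n) = -17 (Y(n) = -2*6 - 5 = -12 - 5 = -17)
T = 40 (T = 20*2 = 40)
-387726 - 10*(T + Y(17)) = -387726 - 10*(40 - 17) = -387726 - 10*23 = -387726 - 230 = -387956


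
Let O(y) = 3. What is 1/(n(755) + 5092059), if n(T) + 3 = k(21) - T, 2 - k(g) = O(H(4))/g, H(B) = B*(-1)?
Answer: 7/35639120 ≈ 1.9641e-7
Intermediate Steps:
H(B) = -B
k(g) = 2 - 3/g
n(T) = -8/7 - T (n(T) = -3 + ((2 - 3/21) - T) = -3 + ((2 - 3*1/21) - T) = -3 + ((2 - 1/7) - T) = -3 + (13/7 - T) = -8/7 - T)
1/(n(755) + 5092059) = 1/((-8/7 - 1*755) + 5092059) = 1/((-8/7 - 755) + 5092059) = 1/(-5293/7 + 5092059) = 1/(35639120/7) = 7/35639120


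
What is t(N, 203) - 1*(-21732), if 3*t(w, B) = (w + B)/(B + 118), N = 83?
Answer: 20928202/963 ≈ 21732.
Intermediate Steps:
t(w, B) = (B + w)/(3*(118 + B)) (t(w, B) = ((w + B)/(B + 118))/3 = ((B + w)/(118 + B))/3 = (B + w)/(3*(118 + B)))
t(N, 203) - 1*(-21732) = (203 + 83)/(3*(118 + 203)) - 1*(-21732) = (⅓)*286/321 + 21732 = (⅓)*(1/321)*286 + 21732 = 286/963 + 21732 = 20928202/963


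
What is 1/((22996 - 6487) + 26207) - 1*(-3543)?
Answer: 151342789/42716 ≈ 3543.0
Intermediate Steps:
1/((22996 - 6487) + 26207) - 1*(-3543) = 1/(16509 + 26207) + 3543 = 1/42716 + 3543 = 151342789/42716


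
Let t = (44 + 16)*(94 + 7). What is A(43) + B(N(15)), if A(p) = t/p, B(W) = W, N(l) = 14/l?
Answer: 91502/645 ≈ 141.86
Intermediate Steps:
t = 6060 (t = 60*101 = 6060)
A(p) = 6060/p
A(43) + B(N(15)) = 6060/43 + 14/15 = 91502/645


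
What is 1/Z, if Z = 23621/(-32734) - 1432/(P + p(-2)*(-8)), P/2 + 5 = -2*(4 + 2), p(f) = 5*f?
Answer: -57914/1844679 ≈ -0.031395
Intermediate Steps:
P = -34 (P = -10 + 2*(-2*(4 + 2)) = -10 + 2*(-2*6) = -10 + 2*(-12) = -10 - 24 = -34)
Z = -1844679/57914 (Z = 23621/(-32734) - 1432/(-34 + (5*(-2))*(-8)) = 23621*(-1/32734) - 1432/(-34 - 10*(-8)) = -1817/2518 - 1432/(-34 + 80) = -1817/2518 - 1432/46 = -1817/2518 - 1432*1/46 = -1817/2518 - 716/23 = -1844679/57914 ≈ -31.852)
1/Z = 1/(-1844679/57914) = -57914/1844679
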